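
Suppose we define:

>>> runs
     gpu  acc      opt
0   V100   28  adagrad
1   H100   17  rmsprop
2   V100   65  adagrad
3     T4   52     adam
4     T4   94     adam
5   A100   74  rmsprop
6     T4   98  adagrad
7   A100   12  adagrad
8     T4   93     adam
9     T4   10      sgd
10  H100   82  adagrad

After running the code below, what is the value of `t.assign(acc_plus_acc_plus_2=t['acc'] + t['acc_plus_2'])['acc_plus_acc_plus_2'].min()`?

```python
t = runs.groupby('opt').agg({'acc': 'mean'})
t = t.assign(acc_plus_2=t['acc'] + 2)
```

22.0

group by opt, mean of acc:
               acc
opt               
adagrad  57.000000
adam     79.666667
rmsprop  45.500000
sgd      10.000000
add column acc_plus_2 = t['acc'] + 2:
               acc  acc_plus_2
opt                           
adagrad  57.000000   59.000000
adam     79.666667   81.666667
rmsprop  45.500000   47.500000
sgd      10.000000   12.000000
add column acc_plus_acc_plus_2 = t['acc'] + t['acc_plus_2']:
               acc  acc_plus_2  acc_plus_acc_plus_2
opt                                                
adagrad  57.000000   59.000000           116.000000
adam     79.666667   81.666667           161.333333
rmsprop  45.500000   47.500000            93.000000
sgd      10.000000   12.000000            22.000000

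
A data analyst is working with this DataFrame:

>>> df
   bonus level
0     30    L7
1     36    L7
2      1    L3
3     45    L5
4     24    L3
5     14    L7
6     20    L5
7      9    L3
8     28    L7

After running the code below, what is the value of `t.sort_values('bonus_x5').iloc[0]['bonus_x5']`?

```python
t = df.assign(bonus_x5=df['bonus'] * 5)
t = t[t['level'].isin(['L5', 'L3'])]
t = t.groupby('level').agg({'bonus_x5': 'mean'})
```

add column bonus_x5 = df['bonus'] * 5:
   bonus level  bonus_x5
0     30    L7       150
1     36    L7       180
2      1    L3         5
3     45    L5       225
4     24    L3       120
5     14    L7        70
6     20    L5       100
7      9    L3        45
8     28    L7       140
filter rows where level in ['L5', 'L3']:
   bonus level  bonus_x5
2      1    L3         5
3     45    L5       225
4     24    L3       120
6     20    L5       100
7      9    L3        45
group by level, mean of bonus_x5:
         bonus_x5
level            
L3      56.666667
L5     162.500000
sort by bonus_x5:
         bonus_x5
level            
L3      56.666667
L5     162.500000
Finally, value at position 0, column 'bonus_x5' = 56.6666666667.

56.6666666667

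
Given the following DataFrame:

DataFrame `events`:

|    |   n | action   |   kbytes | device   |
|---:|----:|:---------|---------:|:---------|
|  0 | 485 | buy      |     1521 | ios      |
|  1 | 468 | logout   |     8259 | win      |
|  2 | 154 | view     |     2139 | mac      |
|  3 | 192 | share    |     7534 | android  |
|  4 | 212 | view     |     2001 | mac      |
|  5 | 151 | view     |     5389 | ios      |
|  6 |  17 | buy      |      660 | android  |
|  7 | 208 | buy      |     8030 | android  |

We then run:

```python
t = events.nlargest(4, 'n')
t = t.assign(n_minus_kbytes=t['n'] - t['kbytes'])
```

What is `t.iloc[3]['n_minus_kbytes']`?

take 4 rows with largest n:
     n  action  kbytes   device
0  485     buy    1521      ios
1  468  logout    8259      win
4  212    view    2001      mac
7  208     buy    8030  android
add column n_minus_kbytes = t['n'] - t['kbytes']:
     n  action  kbytes   device  n_minus_kbytes
0  485     buy    1521      ios           -1036
1  468  logout    8259      win           -7791
4  212    view    2001      mac           -1789
7  208     buy    8030  android           -7822
Then the value at position 3, column 'n_minus_kbytes': -7822

-7822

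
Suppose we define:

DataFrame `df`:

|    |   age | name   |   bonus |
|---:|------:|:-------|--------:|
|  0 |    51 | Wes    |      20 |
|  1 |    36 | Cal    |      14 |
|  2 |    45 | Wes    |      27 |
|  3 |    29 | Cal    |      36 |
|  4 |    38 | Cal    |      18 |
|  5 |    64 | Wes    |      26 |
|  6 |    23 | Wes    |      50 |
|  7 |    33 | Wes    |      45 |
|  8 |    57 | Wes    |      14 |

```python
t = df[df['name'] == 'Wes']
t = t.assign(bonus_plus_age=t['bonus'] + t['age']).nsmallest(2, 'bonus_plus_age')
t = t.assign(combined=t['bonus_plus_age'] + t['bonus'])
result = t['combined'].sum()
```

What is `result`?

filter rows where name == 'Wes':
   age name  bonus
0   51  Wes     20
2   45  Wes     27
5   64  Wes     26
6   23  Wes     50
7   33  Wes     45
8   57  Wes     14
add column bonus_plus_age = t['bonus'] + t['age']:
   age name  bonus  bonus_plus_age
0   51  Wes     20              71
2   45  Wes     27              72
5   64  Wes     26              90
6   23  Wes     50              73
7   33  Wes     45              78
8   57  Wes     14              71
take 2 rows with smallest bonus_plus_age:
   age name  bonus  bonus_plus_age
0   51  Wes     20              71
8   57  Wes     14              71
add column combined = t['bonus_plus_age'] + t['bonus']:
   age name  bonus  bonus_plus_age  combined
0   51  Wes     20              71        91
8   57  Wes     14              71        85

176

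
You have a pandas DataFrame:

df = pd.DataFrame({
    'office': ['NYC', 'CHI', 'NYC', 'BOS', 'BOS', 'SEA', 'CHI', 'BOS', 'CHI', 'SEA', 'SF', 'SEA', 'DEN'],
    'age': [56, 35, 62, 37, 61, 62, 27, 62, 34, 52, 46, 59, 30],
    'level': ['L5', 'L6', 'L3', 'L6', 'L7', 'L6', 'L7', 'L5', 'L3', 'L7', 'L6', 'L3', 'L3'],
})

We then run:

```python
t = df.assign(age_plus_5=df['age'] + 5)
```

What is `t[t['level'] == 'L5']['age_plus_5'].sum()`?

add column age_plus_5 = df['age'] + 5:
   office  age level  age_plus_5
0     NYC   56    L5          61
1     CHI   35    L6          40
2     NYC   62    L3          67
3     BOS   37    L6          42
4     BOS   61    L7          66
5     SEA   62    L6          67
6     CHI   27    L7          32
7     BOS   62    L5          67
8     CHI   34    L3          39
9     SEA   52    L7          57
10     SF   46    L6          51
11    SEA   59    L3          64
12    DEN   30    L3          35
filter rows where level == 'L5':
  office  age level  age_plus_5
0    NYC   56    L5          61
7    BOS   62    L5          67

128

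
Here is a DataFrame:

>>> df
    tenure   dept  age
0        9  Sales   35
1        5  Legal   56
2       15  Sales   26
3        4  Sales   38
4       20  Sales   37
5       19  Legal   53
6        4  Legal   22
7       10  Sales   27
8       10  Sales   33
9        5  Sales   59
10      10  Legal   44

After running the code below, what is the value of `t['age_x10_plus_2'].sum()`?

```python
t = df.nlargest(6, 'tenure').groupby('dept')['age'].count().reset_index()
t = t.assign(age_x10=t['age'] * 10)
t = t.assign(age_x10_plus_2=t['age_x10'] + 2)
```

64

take 6 rows with largest tenure:
    tenure   dept  age
4       20  Sales   37
5       19  Legal   53
2       15  Sales   26
7       10  Sales   27
8       10  Sales   33
10      10  Legal   44
group by dept, count of age:
dept
Legal    2
Sales    4
Name: age, dtype: int64
reset_index():
    dept  age
0  Legal    2
1  Sales    4
add column age_x10 = t['age'] * 10:
    dept  age  age_x10
0  Legal    2       20
1  Sales    4       40
add column age_x10_plus_2 = t['age_x10'] + 2:
    dept  age  age_x10  age_x10_plus_2
0  Legal    2       20              22
1  Sales    4       40              42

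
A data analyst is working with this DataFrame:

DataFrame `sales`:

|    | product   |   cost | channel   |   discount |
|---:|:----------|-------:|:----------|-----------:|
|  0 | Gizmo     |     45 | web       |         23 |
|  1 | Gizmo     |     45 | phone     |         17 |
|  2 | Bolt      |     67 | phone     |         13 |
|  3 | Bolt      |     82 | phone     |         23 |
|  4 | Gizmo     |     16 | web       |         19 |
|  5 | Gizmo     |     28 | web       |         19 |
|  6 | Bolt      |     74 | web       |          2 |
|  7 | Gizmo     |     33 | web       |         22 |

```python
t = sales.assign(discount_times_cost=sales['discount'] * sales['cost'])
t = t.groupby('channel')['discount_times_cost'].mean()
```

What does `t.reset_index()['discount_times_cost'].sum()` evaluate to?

add column discount_times_cost = sales['discount'] * sales['cost']:
  product  cost channel  discount  discount_times_cost
0   Gizmo    45     web        23                 1035
1   Gizmo    45   phone        17                  765
2    Bolt    67   phone        13                  871
3    Bolt    82   phone        23                 1886
4   Gizmo    16     web        19                  304
5   Gizmo    28     web        19                  532
6    Bolt    74     web         2                  148
7   Gizmo    33     web        22                  726
group by channel, mean of discount_times_cost:
channel
phone    1174.0
web       549.0
Name: discount_times_cost, dtype: float64
reset_index():
  channel  discount_times_cost
0   phone               1174.0
1     web                549.0

1723.0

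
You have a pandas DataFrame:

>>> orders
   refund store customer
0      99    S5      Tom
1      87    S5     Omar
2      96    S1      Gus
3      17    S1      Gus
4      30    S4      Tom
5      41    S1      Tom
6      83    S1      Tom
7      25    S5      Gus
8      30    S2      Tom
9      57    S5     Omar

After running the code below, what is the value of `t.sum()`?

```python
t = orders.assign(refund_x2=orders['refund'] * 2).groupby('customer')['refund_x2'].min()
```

add column refund_x2 = orders['refund'] * 2:
   refund store customer  refund_x2
0      99    S5      Tom        198
1      87    S5     Omar        174
2      96    S1      Gus        192
3      17    S1      Gus         34
4      30    S4      Tom         60
5      41    S1      Tom         82
6      83    S1      Tom        166
7      25    S5      Gus         50
8      30    S2      Tom         60
9      57    S5     Omar        114
group by customer, min of refund_x2:
customer
Gus      34
Omar    114
Tom      60
Name: refund_x2, dtype: int64
Finally, sum of the resulting series = 208.

208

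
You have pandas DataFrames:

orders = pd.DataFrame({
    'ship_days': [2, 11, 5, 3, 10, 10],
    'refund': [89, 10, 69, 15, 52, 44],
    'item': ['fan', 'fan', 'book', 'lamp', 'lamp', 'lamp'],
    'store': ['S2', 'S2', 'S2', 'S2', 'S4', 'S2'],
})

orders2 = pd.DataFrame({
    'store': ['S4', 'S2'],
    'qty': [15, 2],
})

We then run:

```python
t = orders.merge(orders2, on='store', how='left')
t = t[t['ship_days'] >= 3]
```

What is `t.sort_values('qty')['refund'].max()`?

merge on 'store' (how='left') → 6 rows:
   ship_days  refund  item store  qty
0          2      89   fan    S2    2
1         11      10   fan    S2    2
2          5      69  book    S2    2
3          3      15  lamp    S2    2
4         10      52  lamp    S4   15
5         10      44  lamp    S2    2
filter rows where ship_days >= 3:
   ship_days  refund  item store  qty
1         11      10   fan    S2    2
2          5      69  book    S2    2
3          3      15  lamp    S2    2
4         10      52  lamp    S4   15
5         10      44  lamp    S2    2
sort by qty:
   ship_days  refund  item store  qty
1         11      10   fan    S2    2
2          5      69  book    S2    2
3          3      15  lamp    S2    2
5         10      44  lamp    S2    2
4         10      52  lamp    S4   15

69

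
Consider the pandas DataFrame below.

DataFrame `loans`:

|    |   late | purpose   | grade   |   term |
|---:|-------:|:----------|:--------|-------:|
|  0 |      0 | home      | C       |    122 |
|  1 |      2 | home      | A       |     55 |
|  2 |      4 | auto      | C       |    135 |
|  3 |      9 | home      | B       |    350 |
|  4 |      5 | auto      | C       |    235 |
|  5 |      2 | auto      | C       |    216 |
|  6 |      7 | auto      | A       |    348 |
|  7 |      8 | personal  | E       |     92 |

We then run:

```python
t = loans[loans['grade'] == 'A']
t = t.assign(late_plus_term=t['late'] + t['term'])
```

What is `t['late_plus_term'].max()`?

filter rows where grade == 'A':
   late purpose grade  term
1     2    home     A    55
6     7    auto     A   348
add column late_plus_term = t['late'] + t['term']:
   late purpose grade  term  late_plus_term
1     2    home     A    55              57
6     7    auto     A   348             355
Finally, max of column 'late_plus_term' = 355.

355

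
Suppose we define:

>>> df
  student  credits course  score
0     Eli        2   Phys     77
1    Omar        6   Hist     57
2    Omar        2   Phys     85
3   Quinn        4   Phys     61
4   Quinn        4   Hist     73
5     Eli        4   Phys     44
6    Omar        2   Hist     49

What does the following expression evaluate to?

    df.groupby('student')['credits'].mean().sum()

10.3333333333

group by student, mean of credits:
student
Eli      3.000000
Omar     3.333333
Quinn    4.000000
Name: credits, dtype: float64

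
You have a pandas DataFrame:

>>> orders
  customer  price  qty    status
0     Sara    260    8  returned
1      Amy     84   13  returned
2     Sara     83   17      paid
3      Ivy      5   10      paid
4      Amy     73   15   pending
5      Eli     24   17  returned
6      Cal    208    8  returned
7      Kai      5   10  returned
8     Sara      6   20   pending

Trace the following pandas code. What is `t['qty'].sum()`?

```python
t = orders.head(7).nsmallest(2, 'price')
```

take first 7 rows:
  customer  price  qty    status
0     Sara    260    8  returned
1      Amy     84   13  returned
2     Sara     83   17      paid
3      Ivy      5   10      paid
4      Amy     73   15   pending
5      Eli     24   17  returned
6      Cal    208    8  returned
take 2 rows with smallest price:
  customer  price  qty    status
3      Ivy      5   10      paid
5      Eli     24   17  returned

27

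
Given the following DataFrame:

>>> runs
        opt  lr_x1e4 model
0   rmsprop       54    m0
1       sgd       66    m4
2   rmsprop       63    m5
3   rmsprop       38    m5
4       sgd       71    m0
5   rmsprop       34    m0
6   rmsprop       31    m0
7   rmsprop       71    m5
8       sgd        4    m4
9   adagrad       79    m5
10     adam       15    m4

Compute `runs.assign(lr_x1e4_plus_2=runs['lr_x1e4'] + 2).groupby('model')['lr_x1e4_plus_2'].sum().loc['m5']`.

add column lr_x1e4_plus_2 = runs['lr_x1e4'] + 2:
        opt  lr_x1e4 model  lr_x1e4_plus_2
0   rmsprop       54    m0              56
1       sgd       66    m4              68
2   rmsprop       63    m5              65
3   rmsprop       38    m5              40
4       sgd       71    m0              73
5   rmsprop       34    m0              36
6   rmsprop       31    m0              33
7   rmsprop       71    m5              73
8       sgd        4    m4               6
9   adagrad       79    m5              81
10     adam       15    m4              17
group by model, sum of lr_x1e4_plus_2:
model
m0    198
m4     91
m5    259
Name: lr_x1e4_plus_2, dtype: int64

259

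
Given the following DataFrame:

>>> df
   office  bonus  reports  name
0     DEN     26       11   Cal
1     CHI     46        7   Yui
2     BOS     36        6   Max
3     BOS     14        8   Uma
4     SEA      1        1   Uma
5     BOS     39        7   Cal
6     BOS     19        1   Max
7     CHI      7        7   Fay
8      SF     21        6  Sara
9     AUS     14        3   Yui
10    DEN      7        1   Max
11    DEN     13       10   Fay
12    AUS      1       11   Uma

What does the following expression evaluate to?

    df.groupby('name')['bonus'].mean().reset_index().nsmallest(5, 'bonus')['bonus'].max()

30.0

group by name, mean of bonus:
name
Cal     32.500000
Fay     10.000000
Max     20.666667
Sara    21.000000
Uma      5.333333
Yui     30.000000
Name: bonus, dtype: float64
reset_index():
   name      bonus
0   Cal  32.500000
1   Fay  10.000000
2   Max  20.666667
3  Sara  21.000000
4   Uma   5.333333
5   Yui  30.000000
take 5 rows with smallest bonus:
   name      bonus
4   Uma   5.333333
1   Fay  10.000000
2   Max  20.666667
3  Sara  21.000000
5   Yui  30.000000
The max of column 'bonus' is 30.0.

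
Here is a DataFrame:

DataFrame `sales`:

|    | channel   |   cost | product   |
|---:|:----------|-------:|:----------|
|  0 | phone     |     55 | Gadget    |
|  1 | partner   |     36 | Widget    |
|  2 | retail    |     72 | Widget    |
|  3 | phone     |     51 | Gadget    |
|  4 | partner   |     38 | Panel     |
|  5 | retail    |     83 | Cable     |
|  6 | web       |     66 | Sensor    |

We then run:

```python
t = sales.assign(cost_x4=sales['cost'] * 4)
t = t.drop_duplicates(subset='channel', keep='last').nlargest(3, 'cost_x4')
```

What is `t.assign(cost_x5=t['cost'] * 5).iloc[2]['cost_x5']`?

255

add column cost_x4 = sales['cost'] * 4:
   channel  cost product  cost_x4
0    phone    55  Gadget      220
1  partner    36  Widget      144
2   retail    72  Widget      288
3    phone    51  Gadget      204
4  partner    38   Panel      152
5   retail    83   Cable      332
6      web    66  Sensor      264
drop duplicate channel (keep=last):
   channel  cost product  cost_x4
3    phone    51  Gadget      204
4  partner    38   Panel      152
5   retail    83   Cable      332
6      web    66  Sensor      264
take 3 rows with largest cost_x4:
  channel  cost product  cost_x4
5  retail    83   Cable      332
6     web    66  Sensor      264
3   phone    51  Gadget      204
add column cost_x5 = t['cost'] * 5:
  channel  cost product  cost_x4  cost_x5
5  retail    83   Cable      332      415
6     web    66  Sensor      264      330
3   phone    51  Gadget      204      255
The value at position 2, column 'cost_x5' is 255.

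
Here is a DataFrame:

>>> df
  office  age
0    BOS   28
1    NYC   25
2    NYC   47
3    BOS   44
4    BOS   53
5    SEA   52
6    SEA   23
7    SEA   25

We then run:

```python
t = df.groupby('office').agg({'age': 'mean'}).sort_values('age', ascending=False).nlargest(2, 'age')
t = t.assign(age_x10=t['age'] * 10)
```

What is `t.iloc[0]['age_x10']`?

group by office, mean of age:
              age
office           
BOS     41.666667
NYC     36.000000
SEA     33.333333
sort by age descending:
              age
office           
BOS     41.666667
NYC     36.000000
SEA     33.333333
take 2 rows with largest age:
              age
office           
BOS     41.666667
NYC     36.000000
add column age_x10 = t['age'] * 10:
              age     age_x10
office                       
BOS     41.666667  416.666667
NYC     36.000000  360.000000

416.666666667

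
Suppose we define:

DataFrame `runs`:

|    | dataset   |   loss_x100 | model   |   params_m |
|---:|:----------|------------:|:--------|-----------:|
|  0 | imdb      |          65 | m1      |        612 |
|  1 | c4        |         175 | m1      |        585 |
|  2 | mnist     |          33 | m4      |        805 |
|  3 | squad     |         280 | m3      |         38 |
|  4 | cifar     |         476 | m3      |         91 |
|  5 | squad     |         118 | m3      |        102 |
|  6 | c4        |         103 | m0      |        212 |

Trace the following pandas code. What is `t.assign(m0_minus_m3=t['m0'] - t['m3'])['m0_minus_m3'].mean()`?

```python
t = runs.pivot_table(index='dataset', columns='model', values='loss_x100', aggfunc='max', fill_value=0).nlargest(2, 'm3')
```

pivot: rows=dataset, cols=model, max(loss_x100):
model     m0   m1   m3  m4
dataset                   
c4       103  175    0   0
cifar      0    0  476   0
imdb       0   65    0   0
mnist      0    0    0  33
squad      0    0  280   0
take 2 rows with largest m3:
model    m0  m1   m3  m4
dataset                 
cifar     0   0  476   0
squad     0   0  280   0
add column m0_minus_m3 = t['m0'] - t['m3']:
model    m0  m1   m3  m4  m0_minus_m3
dataset                              
cifar     0   0  476   0         -476
squad     0   0  280   0         -280
Then the mean of column 'm0_minus_m3': -378.0

-378.0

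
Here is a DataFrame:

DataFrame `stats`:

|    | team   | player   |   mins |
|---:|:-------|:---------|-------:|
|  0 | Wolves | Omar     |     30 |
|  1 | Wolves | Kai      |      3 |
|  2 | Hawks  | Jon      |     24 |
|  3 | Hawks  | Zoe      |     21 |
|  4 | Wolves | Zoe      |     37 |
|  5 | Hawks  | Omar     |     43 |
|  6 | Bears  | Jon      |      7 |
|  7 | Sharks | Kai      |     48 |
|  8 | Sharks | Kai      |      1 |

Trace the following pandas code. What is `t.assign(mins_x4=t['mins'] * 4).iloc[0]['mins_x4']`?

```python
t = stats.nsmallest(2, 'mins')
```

take 2 rows with smallest mins:
     team player  mins
8  Sharks    Kai     1
1  Wolves    Kai     3
add column mins_x4 = t['mins'] * 4:
     team player  mins  mins_x4
8  Sharks    Kai     1        4
1  Wolves    Kai     3       12
The value at position 0, column 'mins_x4' is 4.

4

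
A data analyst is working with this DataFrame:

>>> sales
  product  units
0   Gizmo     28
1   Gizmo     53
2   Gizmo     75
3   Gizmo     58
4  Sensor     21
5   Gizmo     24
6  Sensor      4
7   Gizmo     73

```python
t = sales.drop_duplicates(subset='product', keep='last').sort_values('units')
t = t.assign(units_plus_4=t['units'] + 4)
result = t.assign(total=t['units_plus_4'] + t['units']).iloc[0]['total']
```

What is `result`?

drop duplicate product (keep=last):
  product  units
6  Sensor      4
7   Gizmo     73
sort by units:
  product  units
6  Sensor      4
7   Gizmo     73
add column units_plus_4 = t['units'] + 4:
  product  units  units_plus_4
6  Sensor      4             8
7   Gizmo     73            77
add column total = t['units_plus_4'] + t['units']:
  product  units  units_plus_4  total
6  Sensor      4             8     12
7   Gizmo     73            77    150
value at position 0, column 'total' → 12

12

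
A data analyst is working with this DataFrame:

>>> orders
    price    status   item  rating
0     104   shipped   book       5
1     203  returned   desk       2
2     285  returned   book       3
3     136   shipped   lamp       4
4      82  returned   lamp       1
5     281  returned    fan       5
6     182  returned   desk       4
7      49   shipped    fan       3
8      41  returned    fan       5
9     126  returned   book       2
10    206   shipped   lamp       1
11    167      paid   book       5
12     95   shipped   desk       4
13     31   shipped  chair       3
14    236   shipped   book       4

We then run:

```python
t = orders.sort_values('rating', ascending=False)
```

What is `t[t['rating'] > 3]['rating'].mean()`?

sort by rating descending:
    price    status   item  rating
0     104   shipped   book       5
5     281  returned    fan       5
8      41  returned    fan       5
11    167      paid   book       5
3     136   shipped   lamp       4
6     182  returned   desk       4
12     95   shipped   desk       4
14    236   shipped   book       4
2     285  returned   book       3
7      49   shipped    fan       3
13     31   shipped  chair       3
1     203  returned   desk       2
9     126  returned   book       2
4      82  returned   lamp       1
10    206   shipped   lamp       1
filter rows where rating > 3:
    price    status  item  rating
0     104   shipped  book       5
5     281  returned   fan       5
8      41  returned   fan       5
11    167      paid  book       5
3     136   shipped  lamp       4
6     182  returned  desk       4
12     95   shipped  desk       4
14    236   shipped  book       4
Hence 4.5.

4.5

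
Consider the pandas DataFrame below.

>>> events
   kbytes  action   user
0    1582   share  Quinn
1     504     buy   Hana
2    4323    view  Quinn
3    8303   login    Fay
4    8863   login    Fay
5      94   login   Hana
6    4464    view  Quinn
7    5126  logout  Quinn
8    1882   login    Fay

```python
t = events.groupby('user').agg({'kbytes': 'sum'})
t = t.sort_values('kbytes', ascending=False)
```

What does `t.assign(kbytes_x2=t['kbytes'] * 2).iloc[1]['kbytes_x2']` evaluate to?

group by user, sum of kbytes:
       kbytes
user         
Fay     19048
Hana      598
Quinn   15495
sort by kbytes descending:
       kbytes
user         
Fay     19048
Quinn   15495
Hana      598
add column kbytes_x2 = t['kbytes'] * 2:
       kbytes  kbytes_x2
user                    
Fay     19048      38096
Quinn   15495      30990
Hana      598       1196

30990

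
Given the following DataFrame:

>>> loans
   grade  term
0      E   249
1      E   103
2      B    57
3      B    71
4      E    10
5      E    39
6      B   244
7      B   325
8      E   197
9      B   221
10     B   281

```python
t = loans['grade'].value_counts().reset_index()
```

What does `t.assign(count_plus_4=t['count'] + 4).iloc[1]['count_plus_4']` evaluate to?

value_counts of grade:
grade
B    6
E    5
Name: count, dtype: int64
reset_index():
  grade  count
0     B      6
1     E      5
add column count_plus_4 = t['count'] + 4:
  grade  count  count_plus_4
0     B      6            10
1     E      5             9

9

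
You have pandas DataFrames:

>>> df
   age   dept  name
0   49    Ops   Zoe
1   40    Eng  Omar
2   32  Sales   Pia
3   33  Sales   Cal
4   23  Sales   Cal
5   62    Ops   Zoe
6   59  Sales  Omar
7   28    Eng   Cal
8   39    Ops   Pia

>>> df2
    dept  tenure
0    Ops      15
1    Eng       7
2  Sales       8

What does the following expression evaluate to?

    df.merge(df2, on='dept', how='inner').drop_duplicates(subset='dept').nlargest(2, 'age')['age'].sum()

89

merge on 'dept' (how='inner') → 9 rows:
   age   dept  name  tenure
0   49    Ops   Zoe      15
1   40    Eng  Omar       7
2   32  Sales   Pia       8
3   33  Sales   Cal       8
4   23  Sales   Cal       8
5   62    Ops   Zoe      15
6   59  Sales  Omar       8
7   28    Eng   Cal       7
8   39    Ops   Pia      15
drop duplicate dept (keep=first):
   age   dept  name  tenure
0   49    Ops   Zoe      15
1   40    Eng  Omar       7
2   32  Sales   Pia       8
take 2 rows with largest age:
   age dept  name  tenure
0   49  Ops   Zoe      15
1   40  Eng  Omar       7
So sum() = 89.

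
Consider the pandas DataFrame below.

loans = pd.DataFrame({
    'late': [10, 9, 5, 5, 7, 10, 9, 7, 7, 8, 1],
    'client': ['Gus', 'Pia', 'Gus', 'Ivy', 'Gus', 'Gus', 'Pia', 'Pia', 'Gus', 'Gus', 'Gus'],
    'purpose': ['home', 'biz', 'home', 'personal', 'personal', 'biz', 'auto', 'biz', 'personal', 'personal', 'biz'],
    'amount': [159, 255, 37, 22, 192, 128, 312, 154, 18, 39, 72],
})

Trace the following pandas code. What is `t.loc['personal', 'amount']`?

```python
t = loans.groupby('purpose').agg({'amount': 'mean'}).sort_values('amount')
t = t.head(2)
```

group by purpose, mean of amount:
          amount
purpose         
auto      312.00
biz       152.25
home       98.00
personal   67.75
sort by amount:
          amount
purpose         
personal   67.75
home       98.00
biz       152.25
auto      312.00
take first 2 rows:
          amount
purpose         
personal   67.75
home       98.00
Taking the value at row 'personal', column 'amount' gives 67.75.

67.75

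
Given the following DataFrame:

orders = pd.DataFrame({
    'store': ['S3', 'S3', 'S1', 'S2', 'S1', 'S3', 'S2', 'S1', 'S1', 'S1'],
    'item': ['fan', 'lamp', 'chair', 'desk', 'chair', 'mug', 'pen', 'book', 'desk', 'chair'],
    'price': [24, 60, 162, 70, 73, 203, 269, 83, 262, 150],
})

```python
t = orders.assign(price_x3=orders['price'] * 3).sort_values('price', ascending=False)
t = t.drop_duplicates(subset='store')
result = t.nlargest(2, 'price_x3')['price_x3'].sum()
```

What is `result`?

add column price_x3 = orders['price'] * 3:
  store   item  price  price_x3
0    S3    fan     24        72
1    S3   lamp     60       180
2    S1  chair    162       486
3    S2   desk     70       210
4    S1  chair     73       219
5    S3    mug    203       609
6    S2    pen    269       807
7    S1   book     83       249
8    S1   desk    262       786
9    S1  chair    150       450
sort by price descending:
  store   item  price  price_x3
6    S2    pen    269       807
8    S1   desk    262       786
5    S3    mug    203       609
2    S1  chair    162       486
9    S1  chair    150       450
7    S1   book     83       249
4    S1  chair     73       219
3    S2   desk     70       210
1    S3   lamp     60       180
0    S3    fan     24        72
drop duplicate store (keep=first):
  store  item  price  price_x3
6    S2   pen    269       807
8    S1  desk    262       786
5    S3   mug    203       609
take 2 rows with largest price_x3:
  store  item  price  price_x3
6    S2   pen    269       807
8    S1  desk    262       786
So sum() = 1593.

1593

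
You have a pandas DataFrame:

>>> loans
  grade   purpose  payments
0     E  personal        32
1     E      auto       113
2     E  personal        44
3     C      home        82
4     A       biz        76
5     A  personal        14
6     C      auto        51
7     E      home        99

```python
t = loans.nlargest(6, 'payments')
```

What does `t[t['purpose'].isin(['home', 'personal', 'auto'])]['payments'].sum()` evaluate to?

take 6 rows with largest payments:
  grade   purpose  payments
1     E      auto       113
7     E      home        99
3     C      home        82
4     A       biz        76
6     C      auto        51
2     E  personal        44
filter rows where purpose in ['home', 'personal', 'auto']:
  grade   purpose  payments
1     E      auto       113
7     E      home        99
3     C      home        82
6     C      auto        51
2     E  personal        44
Taking the sum of column 'payments' gives 389.

389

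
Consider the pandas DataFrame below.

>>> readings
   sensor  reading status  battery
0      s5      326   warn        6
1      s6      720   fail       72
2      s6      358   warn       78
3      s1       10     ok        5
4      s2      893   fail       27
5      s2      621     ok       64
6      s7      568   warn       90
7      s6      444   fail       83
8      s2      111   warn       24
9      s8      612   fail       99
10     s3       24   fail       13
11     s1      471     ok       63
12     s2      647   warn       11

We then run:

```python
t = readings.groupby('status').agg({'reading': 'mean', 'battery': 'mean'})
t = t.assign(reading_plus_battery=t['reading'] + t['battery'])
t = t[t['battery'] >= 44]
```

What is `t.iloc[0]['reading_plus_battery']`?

group by status: mean(reading), mean(battery):
           reading  battery
status                     
fail    538.600000     58.8
ok      367.333333     44.0
warn    402.000000     41.8
add column reading_plus_battery = t['reading'] + t['battery']:
           reading  battery  reading_plus_battery
status                                           
fail    538.600000     58.8            597.400000
ok      367.333333     44.0            411.333333
warn    402.000000     41.8            443.800000
filter rows where battery >= 44:
           reading  battery  reading_plus_battery
status                                           
fail    538.600000     58.8            597.400000
ok      367.333333     44.0            411.333333
Then the value at position 0, column 'reading_plus_battery': 597.4

597.4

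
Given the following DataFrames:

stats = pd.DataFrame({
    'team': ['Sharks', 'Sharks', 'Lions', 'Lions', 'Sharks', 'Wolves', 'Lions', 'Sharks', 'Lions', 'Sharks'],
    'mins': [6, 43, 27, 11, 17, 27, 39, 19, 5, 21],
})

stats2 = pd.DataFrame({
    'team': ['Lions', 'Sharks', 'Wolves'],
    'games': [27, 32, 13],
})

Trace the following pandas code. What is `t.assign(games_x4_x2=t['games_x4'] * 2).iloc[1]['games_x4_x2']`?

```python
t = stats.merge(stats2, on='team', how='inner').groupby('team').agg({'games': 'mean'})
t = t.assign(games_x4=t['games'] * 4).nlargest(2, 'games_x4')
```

merge on 'team' (how='inner') → 10 rows:
     team  mins  games
0  Sharks     6     32
1  Sharks    43     32
2   Lions    27     27
3   Lions    11     27
4  Sharks    17     32
5  Wolves    27     13
6   Lions    39     27
7  Sharks    19     32
8   Lions     5     27
9  Sharks    21     32
group by team, mean of games:
        games
team         
Lions    27.0
Sharks   32.0
Wolves   13.0
add column games_x4 = t['games'] * 4:
        games  games_x4
team                   
Lions    27.0     108.0
Sharks   32.0     128.0
Wolves   13.0      52.0
take 2 rows with largest games_x4:
        games  games_x4
team                   
Sharks   32.0     128.0
Lions    27.0     108.0
add column games_x4_x2 = t['games_x4'] * 2:
        games  games_x4  games_x4_x2
team                                
Sharks   32.0     128.0        256.0
Lions    27.0     108.0        216.0
Hence 216.0.

216.0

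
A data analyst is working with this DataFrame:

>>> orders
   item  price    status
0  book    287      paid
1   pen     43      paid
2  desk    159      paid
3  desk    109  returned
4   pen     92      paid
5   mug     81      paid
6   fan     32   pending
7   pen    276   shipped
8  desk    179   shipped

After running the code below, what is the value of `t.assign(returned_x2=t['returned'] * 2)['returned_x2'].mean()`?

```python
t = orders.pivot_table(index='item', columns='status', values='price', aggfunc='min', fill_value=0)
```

pivot: rows=item, cols=status, min(price):
status  paid  pending  returned  shipped
item                                    
book     287        0         0        0
desk     159        0       109      179
fan        0       32         0        0
mug       81        0         0        0
pen       43        0         0      276
add column returned_x2 = t['returned'] * 2:
status  paid  pending  returned  shipped  returned_x2
item                                                 
book     287        0         0        0            0
desk     159        0       109      179          218
fan        0       32         0        0            0
mug       81        0         0        0            0
pen       43        0         0      276            0

43.6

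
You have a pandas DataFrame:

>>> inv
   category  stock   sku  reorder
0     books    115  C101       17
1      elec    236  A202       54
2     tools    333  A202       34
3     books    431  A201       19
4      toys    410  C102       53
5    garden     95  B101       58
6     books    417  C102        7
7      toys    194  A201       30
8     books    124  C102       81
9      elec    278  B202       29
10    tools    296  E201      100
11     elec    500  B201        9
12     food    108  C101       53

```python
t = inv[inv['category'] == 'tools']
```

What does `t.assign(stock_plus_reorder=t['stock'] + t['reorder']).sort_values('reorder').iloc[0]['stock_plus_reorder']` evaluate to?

367

filter rows where category == 'tools':
   category  stock   sku  reorder
2     tools    333  A202       34
10    tools    296  E201      100
add column stock_plus_reorder = t['stock'] + t['reorder']:
   category  stock   sku  reorder  stock_plus_reorder
2     tools    333  A202       34                 367
10    tools    296  E201      100                 396
sort by reorder:
   category  stock   sku  reorder  stock_plus_reorder
2     tools    333  A202       34                 367
10    tools    296  E201      100                 396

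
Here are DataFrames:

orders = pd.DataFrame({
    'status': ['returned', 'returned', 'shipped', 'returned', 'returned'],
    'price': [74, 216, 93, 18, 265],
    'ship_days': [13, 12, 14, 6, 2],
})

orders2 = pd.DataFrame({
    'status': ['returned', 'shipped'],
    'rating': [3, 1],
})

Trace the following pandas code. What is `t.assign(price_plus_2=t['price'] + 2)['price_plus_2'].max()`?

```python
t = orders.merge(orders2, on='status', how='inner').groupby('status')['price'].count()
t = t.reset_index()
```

6

merge on 'status' (how='inner') → 5 rows:
     status  price  ship_days  rating
0  returned     74         13       3
1  returned    216         12       3
2   shipped     93         14       1
3  returned     18          6       3
4  returned    265          2       3
group by status, count of price:
status
returned    4
shipped     1
Name: price, dtype: int64
reset_index():
     status  price
0  returned      4
1   shipped      1
add column price_plus_2 = t['price'] + 2:
     status  price  price_plus_2
0  returned      4             6
1   shipped      1             3
Reading off the max of column 'price_plus_2', we get 6.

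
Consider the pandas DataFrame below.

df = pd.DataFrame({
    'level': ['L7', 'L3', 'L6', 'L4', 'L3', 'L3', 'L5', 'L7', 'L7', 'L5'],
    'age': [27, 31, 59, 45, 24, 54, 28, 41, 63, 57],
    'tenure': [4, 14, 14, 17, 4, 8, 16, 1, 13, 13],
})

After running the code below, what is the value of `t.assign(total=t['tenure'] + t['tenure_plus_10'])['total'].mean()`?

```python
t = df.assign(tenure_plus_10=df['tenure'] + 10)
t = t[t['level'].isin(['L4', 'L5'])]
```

40.6666666667

add column tenure_plus_10 = df['tenure'] + 10:
  level  age  tenure  tenure_plus_10
0    L7   27       4              14
1    L3   31      14              24
2    L6   59      14              24
3    L4   45      17              27
4    L3   24       4              14
5    L3   54       8              18
6    L5   28      16              26
7    L7   41       1              11
8    L7   63      13              23
9    L5   57      13              23
filter rows where level in ['L4', 'L5']:
  level  age  tenure  tenure_plus_10
3    L4   45      17              27
6    L5   28      16              26
9    L5   57      13              23
add column total = t['tenure'] + t['tenure_plus_10']:
  level  age  tenure  tenure_plus_10  total
3    L4   45      17              27     44
6    L5   28      16              26     42
9    L5   57      13              23     36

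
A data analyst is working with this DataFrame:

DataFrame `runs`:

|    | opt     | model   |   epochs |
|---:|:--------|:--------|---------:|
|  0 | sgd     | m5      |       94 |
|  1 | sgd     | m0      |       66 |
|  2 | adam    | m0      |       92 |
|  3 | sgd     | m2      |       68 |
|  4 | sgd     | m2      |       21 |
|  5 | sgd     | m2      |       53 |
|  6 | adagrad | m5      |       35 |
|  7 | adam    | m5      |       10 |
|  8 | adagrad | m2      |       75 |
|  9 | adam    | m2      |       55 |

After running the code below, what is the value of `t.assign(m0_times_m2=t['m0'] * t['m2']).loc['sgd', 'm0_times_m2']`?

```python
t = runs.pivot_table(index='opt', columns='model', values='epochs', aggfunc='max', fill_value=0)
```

4488

pivot: rows=opt, cols=model, max(epochs):
model    m0  m2  m5
opt                
adagrad   0  75  35
adam     92  55  10
sgd      66  68  94
add column m0_times_m2 = t['m0'] * t['m2']:
model    m0  m2  m5  m0_times_m2
opt                             
adagrad   0  75  35            0
adam     92  55  10         5060
sgd      66  68  94         4488
Finally, value at row 'sgd', column 'm0_times_m2' = 4488.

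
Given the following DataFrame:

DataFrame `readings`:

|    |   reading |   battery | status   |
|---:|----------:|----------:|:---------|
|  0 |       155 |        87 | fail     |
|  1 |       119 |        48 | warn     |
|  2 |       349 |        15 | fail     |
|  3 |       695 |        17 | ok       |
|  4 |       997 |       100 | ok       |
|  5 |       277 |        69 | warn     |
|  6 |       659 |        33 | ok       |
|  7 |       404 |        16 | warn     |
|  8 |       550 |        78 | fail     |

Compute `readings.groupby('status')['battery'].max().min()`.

69

group by status, max of battery:
status
fail     87
ok      100
warn     69
Name: battery, dtype: int64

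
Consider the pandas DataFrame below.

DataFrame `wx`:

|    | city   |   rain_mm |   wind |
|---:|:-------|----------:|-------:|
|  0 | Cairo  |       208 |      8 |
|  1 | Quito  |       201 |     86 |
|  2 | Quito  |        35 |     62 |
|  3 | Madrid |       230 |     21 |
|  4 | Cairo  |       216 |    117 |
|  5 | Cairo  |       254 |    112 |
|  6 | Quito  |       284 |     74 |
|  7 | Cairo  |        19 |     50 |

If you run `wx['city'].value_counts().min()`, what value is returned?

value_counts of city:
city
Cairo     4
Quito     3
Madrid    1
Name: count, dtype: int64

1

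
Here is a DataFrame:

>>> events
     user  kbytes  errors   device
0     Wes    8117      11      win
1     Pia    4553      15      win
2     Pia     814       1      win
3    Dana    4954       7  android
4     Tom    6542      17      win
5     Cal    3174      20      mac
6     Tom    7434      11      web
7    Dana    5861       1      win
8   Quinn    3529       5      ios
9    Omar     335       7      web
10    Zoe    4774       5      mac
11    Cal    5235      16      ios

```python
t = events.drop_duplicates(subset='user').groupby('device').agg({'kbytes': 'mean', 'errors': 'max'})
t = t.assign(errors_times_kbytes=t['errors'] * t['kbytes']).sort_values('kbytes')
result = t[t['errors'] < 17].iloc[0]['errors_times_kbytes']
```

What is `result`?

2345.0

drop duplicate user (keep=first):
     user  kbytes  errors   device
0     Wes    8117      11      win
1     Pia    4553      15      win
3    Dana    4954       7  android
4     Tom    6542      17      win
5     Cal    3174      20      mac
8   Quinn    3529       5      ios
9    Omar     335       7      web
10    Zoe    4774       5      mac
group by device: mean(kbytes), max(errors):
         kbytes  errors
device                 
android  4954.0       7
ios      3529.0       5
mac      3974.0      20
web       335.0       7
win      6404.0      17
add column errors_times_kbytes = t['errors'] * t['kbytes']:
         kbytes  errors  errors_times_kbytes
device                                      
android  4954.0       7              34678.0
ios      3529.0       5              17645.0
mac      3974.0      20              79480.0
web       335.0       7               2345.0
win      6404.0      17             108868.0
sort by kbytes:
         kbytes  errors  errors_times_kbytes
device                                      
web       335.0       7               2345.0
ios      3529.0       5              17645.0
mac      3974.0      20              79480.0
android  4954.0       7              34678.0
win      6404.0      17             108868.0
filter rows where errors < 17:
         kbytes  errors  errors_times_kbytes
device                                      
web       335.0       7               2345.0
ios      3529.0       5              17645.0
android  4954.0       7              34678.0
Finally, value at position 0, column 'errors_times_kbytes' = 2345.0.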